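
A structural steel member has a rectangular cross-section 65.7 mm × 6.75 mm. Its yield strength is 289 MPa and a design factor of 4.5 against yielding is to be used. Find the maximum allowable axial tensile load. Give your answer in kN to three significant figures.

σ_allow = 289/4.5 = 64.22 MPa.
A = 65.7×6.75 = 443.5 mm².
F_allow = σ_allow × A = 64.22×443.5 = 28480 N.

F_allow = 28.5 kN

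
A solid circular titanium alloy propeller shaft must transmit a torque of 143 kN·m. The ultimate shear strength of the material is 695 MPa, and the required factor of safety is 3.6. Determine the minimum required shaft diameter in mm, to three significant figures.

Allowable shear stress τ_allow = 695/3.6 = 193.1 MPa.
For a solid shaft τ = 16T/(πd³), so d³ = 16T/(π τ_allow) = 16×1.4300×10^8/(π×193.1) = 3.772×10^6 mm³.
d = (3.772×10^6)^(1/3) = 155.7 mm.

d = 156 mm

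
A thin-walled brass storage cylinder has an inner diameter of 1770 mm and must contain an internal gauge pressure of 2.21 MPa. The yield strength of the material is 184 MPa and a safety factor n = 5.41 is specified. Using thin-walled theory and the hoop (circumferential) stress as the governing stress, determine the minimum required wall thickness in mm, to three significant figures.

t = 57.5 mm

σ_allow = 184/5.41 = 34.01 MPa.
Hoop stress σ_h = pD/(2t), so t = pD/(2σ_allow) = 2.21×1770/(2×34.01) = 57.51 mm.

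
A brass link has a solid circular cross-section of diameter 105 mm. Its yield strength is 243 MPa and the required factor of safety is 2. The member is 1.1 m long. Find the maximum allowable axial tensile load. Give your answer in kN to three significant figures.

F_allow = 1050 kN

σ_allow = 243/2 = 121.5 MPa.
A = πd²/4 = π×105²/4 = 8659 mm².
F_allow = σ_allow × A = 121.5×8659 = 1.052×10^6 N.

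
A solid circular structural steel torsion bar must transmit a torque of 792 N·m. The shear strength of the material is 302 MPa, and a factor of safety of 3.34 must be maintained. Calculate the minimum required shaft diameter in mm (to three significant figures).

d = 35.5 mm

Allowable shear stress τ_allow = 302/3.34 = 90.42 MPa.
For a solid shaft τ = 16T/(πd³), so d³ = 16T/(π τ_allow) = 16×792000/(π×90.42) = 44610 mm³.
d = (44610)^(1/3) = 35.47 mm.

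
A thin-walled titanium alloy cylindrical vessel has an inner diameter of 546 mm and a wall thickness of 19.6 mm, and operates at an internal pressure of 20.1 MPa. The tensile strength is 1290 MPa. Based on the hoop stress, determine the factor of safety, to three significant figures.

n = 4.61

σ_h = pD/(2t) = 20.1×546/(2×19.6) = 280.0 MPa.
n = 1290/280.0 = 4.608.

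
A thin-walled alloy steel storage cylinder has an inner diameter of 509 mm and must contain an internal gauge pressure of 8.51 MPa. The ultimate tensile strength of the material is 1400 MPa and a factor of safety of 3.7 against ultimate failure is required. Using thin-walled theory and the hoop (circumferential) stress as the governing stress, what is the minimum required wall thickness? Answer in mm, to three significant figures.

t = 5.72 mm

σ_allow = 1400/3.7 = 378.4 MPa.
Hoop stress σ_h = pD/(2t), so t = pD/(2σ_allow) = 8.51×509/(2×378.4) = 5.724 mm.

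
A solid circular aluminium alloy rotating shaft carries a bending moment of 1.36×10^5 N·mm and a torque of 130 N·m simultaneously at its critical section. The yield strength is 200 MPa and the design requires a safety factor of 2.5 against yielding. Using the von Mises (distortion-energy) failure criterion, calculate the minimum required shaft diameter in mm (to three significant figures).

σ_allow = σ_y/n = 200/2.5 = 80.00 MPa.
For a solid shaft σ_b = 32M/(πd³) and τ = 16T/(πd³), so the von Mises stress is σ' = (16/πd³)·√(4M²+3T²).
√(4M²+3T²) = √(4×(136000)² + 3×(130000)²) = 353100 N·mm.
d³ = 16×353100/(π×80.00) = 22480 mm³.
d = 28.22 mm.

d = 28.2 mm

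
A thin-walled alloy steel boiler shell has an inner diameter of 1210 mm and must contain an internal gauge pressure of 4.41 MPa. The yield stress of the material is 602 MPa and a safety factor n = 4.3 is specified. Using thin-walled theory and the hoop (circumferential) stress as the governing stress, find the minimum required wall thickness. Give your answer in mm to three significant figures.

t = 19.1 mm

σ_allow = 602/4.3 = 140.0 MPa.
Hoop stress σ_h = pD/(2t), so t = pD/(2σ_allow) = 4.41×1210/(2×140.0) = 19.06 mm.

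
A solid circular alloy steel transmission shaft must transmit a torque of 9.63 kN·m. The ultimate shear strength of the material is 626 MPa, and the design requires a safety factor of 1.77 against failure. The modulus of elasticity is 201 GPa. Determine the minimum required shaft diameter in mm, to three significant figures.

d = 51.8 mm

Allowable shear stress τ_allow = 626/1.77 = 353.7 MPa.
For a solid shaft τ = 16T/(πd³), so d³ = 16T/(π τ_allow) = 16×9630000/(π×353.7) = 138700 mm³.
d = (138700)^(1/3) = 51.76 mm.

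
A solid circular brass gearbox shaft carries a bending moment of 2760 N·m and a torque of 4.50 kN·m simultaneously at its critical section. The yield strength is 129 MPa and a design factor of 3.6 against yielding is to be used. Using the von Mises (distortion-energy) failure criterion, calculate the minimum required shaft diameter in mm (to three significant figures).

σ_allow = σ_y/n = 129/3.6 = 35.83 MPa.
For a solid shaft σ_b = 32M/(πd³) and τ = 16T/(πd³), so the von Mises stress is σ' = (16/πd³)·√(4M²+3T²).
√(4M²+3T²) = √(4×(2.760×10^6)² + 3×(4.500×10^6)²) = 9.551×10^6 N·mm.
d³ = 16×9.551×10^6/(π×35.83) = 1.357×10^6 mm³.
d = 110.7 mm.

d = 111 mm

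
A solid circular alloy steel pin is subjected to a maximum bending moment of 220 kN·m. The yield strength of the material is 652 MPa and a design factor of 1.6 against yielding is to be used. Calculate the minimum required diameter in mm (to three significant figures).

d = 177 mm

σ_allow = 652/1.6 = 407.5 MPa.
For a solid circular section σ = 32M/(πd³), so d³ = 32M/(π σ_allow) = 32×2.2000×10^8/(π×407.5) = 5.499×10^6 mm³.
d = 176.5 mm.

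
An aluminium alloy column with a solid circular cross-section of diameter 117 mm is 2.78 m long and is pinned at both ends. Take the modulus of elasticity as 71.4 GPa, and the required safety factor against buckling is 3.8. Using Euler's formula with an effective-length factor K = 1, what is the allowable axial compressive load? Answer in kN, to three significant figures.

P_allow = 221 kN

I = πd⁴/64 = π×117⁴/64 = 9.198×10^6 mm⁴.
Effective length L_e = KL = 1×2.78 m = 2780 mm.
Euler critical load P_cr = π²EI/L_e² = π²×71400×9.198×10^6/2780² = 838700 N.
P_allow = P_cr/n = 838700/3.8 = 220700 N.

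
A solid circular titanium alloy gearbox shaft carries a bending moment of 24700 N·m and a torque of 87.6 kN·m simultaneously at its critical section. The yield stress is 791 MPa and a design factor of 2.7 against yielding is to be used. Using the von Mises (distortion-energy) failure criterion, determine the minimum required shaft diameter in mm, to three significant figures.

σ_allow = σ_y/n = 791/2.7 = 293.0 MPa.
For a solid shaft σ_b = 32M/(πd³) and τ = 16T/(πd³), so the von Mises stress is σ' = (16/πd³)·√(4M²+3T²).
√(4M²+3T²) = √(4×(2.470×10^7)² + 3×(8.760×10^7)²) = 1.596×10^8 N·mm.
d³ = 16×1.596×10^8/(π×293.0) = 2.774×10^6 mm³.
d = 140.5 mm.

d = 141 mm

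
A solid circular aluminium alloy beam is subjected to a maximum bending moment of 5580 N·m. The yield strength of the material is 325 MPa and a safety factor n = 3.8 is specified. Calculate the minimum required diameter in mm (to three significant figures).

d = 87.3 mm

σ_allow = 325/3.8 = 85.53 MPa.
For a solid circular section σ = 32M/(πd³), so d³ = 32M/(π σ_allow) = 32×5580000/(π×85.53) = 664600 mm³.
d = 87.27 mm.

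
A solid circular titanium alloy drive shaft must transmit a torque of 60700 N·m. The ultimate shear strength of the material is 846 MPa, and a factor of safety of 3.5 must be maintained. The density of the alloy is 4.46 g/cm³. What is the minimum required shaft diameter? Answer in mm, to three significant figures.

Allowable shear stress τ_allow = 846/3.5 = 241.7 MPa.
For a solid shaft τ = 16T/(πd³), so d³ = 16T/(π τ_allow) = 16×6.0700×10^7/(π×241.7) = 1.279×10^6 mm³.
d = (1.279×10^6)^(1/3) = 108.5 mm.

d = 109 mm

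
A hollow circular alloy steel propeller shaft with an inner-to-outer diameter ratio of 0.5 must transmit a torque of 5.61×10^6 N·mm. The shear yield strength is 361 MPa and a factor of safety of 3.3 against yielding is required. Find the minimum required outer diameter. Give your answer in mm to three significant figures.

τ_allow = 361/3.3 = 109.4 MPa.
For a hollow shaft τ = 16T/[πd_o³(1−k⁴)] with k = 0.5, so 1−k⁴ = 0.9375.
d_o³ = 16T/[π τ_allow (1−k⁴)] = 16×5610000/(π×109.4×0.9375) = 278600 mm³.
d_o = 65.31 mm.

d_o = 65.3 mm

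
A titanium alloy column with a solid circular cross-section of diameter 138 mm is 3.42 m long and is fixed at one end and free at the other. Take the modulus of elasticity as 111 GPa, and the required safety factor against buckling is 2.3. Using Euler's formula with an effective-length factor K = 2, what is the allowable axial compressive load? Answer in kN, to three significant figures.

I = πd⁴/64 = π×138⁴/64 = 1.780×10^7 mm⁴.
Effective length L_e = KL = 2×3.42 m = 6840 mm.
Euler critical load P_cr = π²EI/L_e² = π²×111000×1.780×10^7/6840² = 416900 N.
P_allow = P_cr/n = 416900/2.3 = 181200 N.

P_allow = 181 kN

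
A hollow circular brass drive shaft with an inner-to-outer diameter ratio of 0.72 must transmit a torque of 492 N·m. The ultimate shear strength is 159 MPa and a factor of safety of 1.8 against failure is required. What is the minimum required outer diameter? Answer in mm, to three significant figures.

τ_allow = 159/1.8 = 88.33 MPa.
For a hollow shaft τ = 16T/[πd_o³(1−k⁴)] with k = 0.72, so 1−k⁴ = 0.7313.
d_o³ = 16T/[π τ_allow (1−k⁴)] = 16×492000/(π×88.33×0.7313) = 38790 mm³.
d_o = 33.85 mm.

d_o = 33.9 mm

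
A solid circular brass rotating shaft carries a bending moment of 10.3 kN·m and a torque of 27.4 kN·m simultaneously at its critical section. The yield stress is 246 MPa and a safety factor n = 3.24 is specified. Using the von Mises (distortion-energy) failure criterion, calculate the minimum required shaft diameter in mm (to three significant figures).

d = 151 mm

σ_allow = σ_y/n = 246/3.24 = 75.93 MPa.
For a solid shaft σ_b = 32M/(πd³) and τ = 16T/(πd³), so the von Mises stress is σ' = (16/πd³)·√(4M²+3T²).
√(4M²+3T²) = √(4×(1.030×10^7)² + 3×(2.740×10^7)²) = 5.174×10^7 N·mm.
d³ = 16×5.174×10^7/(π×75.93) = 3.470×10^6 mm³.
d = 151.4 mm.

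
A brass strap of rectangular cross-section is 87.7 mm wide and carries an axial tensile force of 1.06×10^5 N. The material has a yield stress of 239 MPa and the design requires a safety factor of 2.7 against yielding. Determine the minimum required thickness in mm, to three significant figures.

σ_allow = 239/2.7 = 88.52 MPa.
Required area A = F/σ_allow = 106000/88.52 = 1197 mm².
t = A/w = 1197/87.7 = 13.65 mm.

t = 13.7 mm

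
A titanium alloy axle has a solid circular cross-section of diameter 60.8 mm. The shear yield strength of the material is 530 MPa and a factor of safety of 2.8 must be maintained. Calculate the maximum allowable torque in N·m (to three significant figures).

τ_allow = 530/2.8 = 189.3 MPa.
For a solid shaft T_allow = τ_allow·πd³/16; πd³/16 = π×60.8³/16 = 44130 mm³.
T_allow = 189.3×44130 = 8.353×10^6 N·mm = 8353 N·m.

T_allow = 8350 N·m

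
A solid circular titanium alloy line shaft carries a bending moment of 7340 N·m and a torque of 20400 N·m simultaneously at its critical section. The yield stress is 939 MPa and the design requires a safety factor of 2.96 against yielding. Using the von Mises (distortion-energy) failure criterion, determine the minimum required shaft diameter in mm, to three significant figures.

σ_allow = σ_y/n = 939/2.96 = 317.2 MPa.
For a solid shaft σ_b = 32M/(πd³) and τ = 16T/(πd³), so the von Mises stress is σ' = (16/πd³)·√(4M²+3T²).
√(4M²+3T²) = √(4×(7.340×10^6)² + 3×(2.040×10^7)²) = 3.826×10^7 N·mm.
d³ = 16×3.826×10^7/(π×317.2) = 614300 mm³.
d = 85.01 mm.

d = 85.0 mm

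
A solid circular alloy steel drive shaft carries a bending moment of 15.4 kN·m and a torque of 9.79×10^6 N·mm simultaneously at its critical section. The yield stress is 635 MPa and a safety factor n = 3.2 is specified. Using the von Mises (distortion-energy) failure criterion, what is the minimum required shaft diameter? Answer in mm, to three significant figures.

d = 96.6 mm

σ_allow = σ_y/n = 635/3.2 = 198.4 MPa.
For a solid shaft σ_b = 32M/(πd³) and τ = 16T/(πd³), so the von Mises stress is σ' = (16/πd³)·√(4M²+3T²).
√(4M²+3T²) = √(4×(1.540×10^7)² + 3×(9.790×10^6)²) = 3.516×10^7 N·mm.
d³ = 16×3.516×10^7/(π×198.4) = 902400 mm³.
d = 96.63 mm.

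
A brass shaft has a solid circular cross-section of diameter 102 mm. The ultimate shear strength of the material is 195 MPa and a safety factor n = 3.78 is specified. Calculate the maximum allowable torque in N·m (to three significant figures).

τ_allow = 195/3.78 = 51.59 MPa.
For a solid shaft T_allow = τ_allow·πd³/16; πd³/16 = π×102³/16 = 208400 mm³.
T_allow = 51.59×208400 = 1.075×10^7 N·mm = 10750 N·m.

T_allow = 10700 N·m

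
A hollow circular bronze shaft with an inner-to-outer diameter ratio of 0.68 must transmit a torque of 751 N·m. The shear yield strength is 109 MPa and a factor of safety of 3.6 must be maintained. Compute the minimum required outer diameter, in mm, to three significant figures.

d_o = 54.4 mm

τ_allow = 109/3.6 = 30.28 MPa.
For a hollow shaft τ = 16T/[πd_o³(1−k⁴)] with k = 0.68, so 1−k⁴ = 0.7862.
d_o³ = 16T/[π τ_allow (1−k⁴)] = 16×751000/(π×30.28×0.7862) = 160700 mm³.
d_o = 54.37 mm.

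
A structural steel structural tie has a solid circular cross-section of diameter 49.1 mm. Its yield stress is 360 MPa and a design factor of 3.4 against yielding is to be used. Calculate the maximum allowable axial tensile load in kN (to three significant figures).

F_allow = 200 kN

σ_allow = 360/3.4 = 105.9 MPa.
A = πd²/4 = π×49.1²/4 = 1893 mm².
F_allow = σ_allow × A = 105.9×1893 = 200500 N.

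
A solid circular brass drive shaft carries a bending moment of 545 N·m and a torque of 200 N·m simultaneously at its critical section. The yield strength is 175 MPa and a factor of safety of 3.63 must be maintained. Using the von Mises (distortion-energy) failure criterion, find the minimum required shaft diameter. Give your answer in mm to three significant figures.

σ_allow = σ_y/n = 175/3.63 = 48.21 MPa.
For a solid shaft σ_b = 32M/(πd³) and τ = 16T/(πd³), so the von Mises stress is σ' = (16/πd³)·√(4M²+3T²).
√(4M²+3T²) = √(4×(545000)² + 3×(200000)²) = 1.144×10^6 N·mm.
d³ = 16×1.144×10^6/(π×48.21) = 120800 mm³.
d = 49.44 mm.

d = 49.4 mm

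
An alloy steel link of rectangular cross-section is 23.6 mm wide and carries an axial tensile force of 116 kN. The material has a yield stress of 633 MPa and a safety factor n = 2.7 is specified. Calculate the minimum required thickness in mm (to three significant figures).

σ_allow = 633/2.7 = 234.4 MPa.
Required area A = F/σ_allow = 116000/234.4 = 494.8 mm².
t = A/w = 494.8/23.6 = 20.97 mm.

t = 21.0 mm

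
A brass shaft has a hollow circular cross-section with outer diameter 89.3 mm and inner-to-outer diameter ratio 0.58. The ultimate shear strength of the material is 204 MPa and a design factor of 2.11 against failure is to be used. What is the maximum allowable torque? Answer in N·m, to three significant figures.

T_allow = 12000 N·m

τ_allow = 204/2.11 = 96.68 MPa.
For a hollow shaft T_allow = τ_allow·πd_o³(1−k⁴)/16 with 1−k⁴ = 0.8868, so πd_o³(1−k⁴)/16 = 124000 mm³.
T_allow = 96.68×124000 = 1.199×10^7 N·mm = 11990 N·m.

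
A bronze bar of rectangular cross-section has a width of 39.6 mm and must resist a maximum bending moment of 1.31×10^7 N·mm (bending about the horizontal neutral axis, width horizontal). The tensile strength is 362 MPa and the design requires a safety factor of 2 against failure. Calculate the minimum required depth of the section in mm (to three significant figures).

h = 105 mm

σ_allow = 362/2 = 181.0 MPa.
For a rectangular section σ = 6M/(bh²), so h² = 6M/(b σ_allow) = 6×1.3100×10^7/(39.6×181.0) = 10970 mm².
h = 104.7 mm.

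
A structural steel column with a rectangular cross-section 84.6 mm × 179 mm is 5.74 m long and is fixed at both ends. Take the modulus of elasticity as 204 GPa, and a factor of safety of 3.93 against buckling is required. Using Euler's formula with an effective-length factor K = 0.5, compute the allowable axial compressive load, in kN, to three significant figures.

Buckling occurs about the weak axis: I_min = h·b³/12 = 179×84.6³/12 = 9.032×10^6 mm⁴ (b = 84.6 mm is the smaller dimension).
Effective length L_e = KL = 0.5×5.74 m = 2870 mm.
Euler critical load P_cr = π²EI/L_e² = π²×204000×9.032×10^6/2870² = 2.208×10^6 N.
P_allow = P_cr/n = 2.208×10^6/3.93 = 561800 N.

P_allow = 562 kN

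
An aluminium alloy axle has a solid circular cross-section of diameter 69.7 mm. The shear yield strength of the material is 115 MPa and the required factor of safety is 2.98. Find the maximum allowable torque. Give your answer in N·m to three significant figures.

T_allow = 2570 N·m

τ_allow = 115/2.98 = 38.59 MPa.
For a solid shaft T_allow = τ_allow·πd³/16; πd³/16 = π×69.7³/16 = 66490 mm³.
T_allow = 38.59×66490 = 2.566×10^6 N·mm = 2566 N·m.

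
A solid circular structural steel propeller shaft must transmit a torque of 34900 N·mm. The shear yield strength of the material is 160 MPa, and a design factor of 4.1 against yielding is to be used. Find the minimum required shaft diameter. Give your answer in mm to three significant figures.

Allowable shear stress τ_allow = 160/4.1 = 39.02 MPa.
For a solid shaft τ = 16T/(πd³), so d³ = 16T/(π τ_allow) = 16×34900/(π×39.02) = 4555 mm³.
d = (4555)^(1/3) = 16.58 mm.

d = 16.6 mm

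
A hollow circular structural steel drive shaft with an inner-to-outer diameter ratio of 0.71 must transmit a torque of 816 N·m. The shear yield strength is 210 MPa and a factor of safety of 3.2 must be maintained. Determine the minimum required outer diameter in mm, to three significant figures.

τ_allow = 210/3.2 = 65.62 MPa.
For a hollow shaft τ = 16T/[πd_o³(1−k⁴)] with k = 0.71, so 1−k⁴ = 0.7459.
d_o³ = 16T/[π τ_allow (1−k⁴)] = 16×816000/(π×65.62×0.7459) = 84900 mm³.
d_o = 43.95 mm.

d_o = 44.0 mm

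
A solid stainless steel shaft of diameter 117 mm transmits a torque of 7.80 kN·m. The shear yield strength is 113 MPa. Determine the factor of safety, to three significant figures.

n = 4.56

τ = 16T/(πd³) = 16×7800000/(π×117³) = 24.80 MPa.
n = τ_limit/τ = 113/24.80 = 4.556.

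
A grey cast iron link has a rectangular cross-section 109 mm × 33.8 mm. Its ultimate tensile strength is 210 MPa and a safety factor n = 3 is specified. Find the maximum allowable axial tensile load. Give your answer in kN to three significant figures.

σ_allow = 210/3 = 70.00 MPa.
A = 109×33.8 = 3684 mm².
F_allow = σ_allow × A = 70.00×3684 = 257900 N.

F_allow = 258 kN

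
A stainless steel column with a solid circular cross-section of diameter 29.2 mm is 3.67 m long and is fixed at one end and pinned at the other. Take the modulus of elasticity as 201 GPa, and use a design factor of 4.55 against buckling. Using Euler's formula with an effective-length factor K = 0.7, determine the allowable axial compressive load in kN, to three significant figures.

I = πd⁴/64 = π×29.2⁴/64 = 35690 mm⁴.
Effective length L_e = KL = 0.7×3.67 m = 2569 mm.
Euler critical load P_cr = π²EI/L_e² = π²×201000×35690/2569² = 10730 N.
P_allow = P_cr/n = 10730/4.55 = 2358 N.

P_allow = 2.36 kN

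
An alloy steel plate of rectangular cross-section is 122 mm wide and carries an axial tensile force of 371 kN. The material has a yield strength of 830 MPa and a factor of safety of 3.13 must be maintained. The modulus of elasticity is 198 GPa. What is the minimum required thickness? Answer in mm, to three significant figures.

t = 11.5 mm

σ_allow = 830/3.13 = 265.2 MPa.
Required area A = F/σ_allow = 371000/265.2 = 1399 mm².
t = A/w = 1399/122 = 11.47 mm.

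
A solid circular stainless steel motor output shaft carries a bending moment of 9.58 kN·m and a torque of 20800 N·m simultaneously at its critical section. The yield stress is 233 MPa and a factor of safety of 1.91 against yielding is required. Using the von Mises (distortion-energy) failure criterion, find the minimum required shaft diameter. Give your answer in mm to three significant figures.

σ_allow = σ_y/n = 233/1.91 = 122.0 MPa.
For a solid shaft σ_b = 32M/(πd³) and τ = 16T/(πd³), so the von Mises stress is σ' = (16/πd³)·√(4M²+3T²).
√(4M²+3T²) = √(4×(9.580×10^6)² + 3×(2.080×10^7)²) = 4.080×10^7 N·mm.
d³ = 16×4.080×10^7/(π×122.0) = 1.704×10^6 mm³.
d = 119.4 mm.

d = 119 mm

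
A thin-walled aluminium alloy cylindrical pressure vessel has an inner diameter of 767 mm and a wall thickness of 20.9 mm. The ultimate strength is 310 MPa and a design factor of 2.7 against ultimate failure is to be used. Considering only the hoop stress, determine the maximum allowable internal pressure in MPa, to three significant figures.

σ_allow = 310/2.7 = 114.8 MPa.
σ_h = pD/(2t) → p_allow = 2σ_allow t/D = 2×114.8×20.9/767 = 6.257 MPa.

p_allow = 6.26 MPa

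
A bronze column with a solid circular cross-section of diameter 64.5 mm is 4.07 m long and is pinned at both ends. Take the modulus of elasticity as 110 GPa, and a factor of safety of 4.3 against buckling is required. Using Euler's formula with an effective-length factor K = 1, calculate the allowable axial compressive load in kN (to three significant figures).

I = πd⁴/64 = π×64.5⁴/64 = 849600 mm⁴.
Effective length L_e = KL = 1×4.07 m = 4070 mm.
Euler critical load P_cr = π²EI/L_e² = π²×110000×849600/4070² = 55680 N.
P_allow = P_cr/n = 55680/4.3 = 12950 N.

P_allow = 12.9 kN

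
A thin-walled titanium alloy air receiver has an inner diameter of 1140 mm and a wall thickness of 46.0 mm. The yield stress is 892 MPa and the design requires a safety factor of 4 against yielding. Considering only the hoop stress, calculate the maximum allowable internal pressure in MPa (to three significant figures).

σ_allow = 892/4 = 223.0 MPa.
σ_h = pD/(2t) → p_allow = 2σ_allow t/D = 2×223.0×46.0/1140 = 18.00 MPa.

p_allow = 18.0 MPa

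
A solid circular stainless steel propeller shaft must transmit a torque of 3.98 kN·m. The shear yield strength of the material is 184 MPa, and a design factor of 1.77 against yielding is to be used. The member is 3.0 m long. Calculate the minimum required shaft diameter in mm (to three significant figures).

d = 58.0 mm

Allowable shear stress τ_allow = 184/1.77 = 104.0 MPa.
For a solid shaft τ = 16T/(πd³), so d³ = 16T/(π τ_allow) = 16×3980000/(π×104.0) = 195000 mm³.
d = (195000)^(1/3) = 57.99 mm.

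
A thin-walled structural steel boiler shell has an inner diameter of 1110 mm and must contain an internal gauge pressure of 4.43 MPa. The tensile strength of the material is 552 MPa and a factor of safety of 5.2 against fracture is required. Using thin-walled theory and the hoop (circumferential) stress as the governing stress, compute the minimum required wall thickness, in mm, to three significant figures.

t = 23.2 mm

σ_allow = 552/5.2 = 106.2 MPa.
Hoop stress σ_h = pD/(2t), so t = pD/(2σ_allow) = 4.43×1110/(2×106.2) = 23.16 mm.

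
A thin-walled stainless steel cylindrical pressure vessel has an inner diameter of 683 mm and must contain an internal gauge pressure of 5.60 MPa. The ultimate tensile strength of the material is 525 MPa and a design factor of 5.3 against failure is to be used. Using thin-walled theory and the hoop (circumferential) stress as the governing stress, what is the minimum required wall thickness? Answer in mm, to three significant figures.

σ_allow = 525/5.3 = 99.06 MPa.
Hoop stress σ_h = pD/(2t), so t = pD/(2σ_allow) = 5.60×683/(2×99.06) = 19.31 mm.

t = 19.3 mm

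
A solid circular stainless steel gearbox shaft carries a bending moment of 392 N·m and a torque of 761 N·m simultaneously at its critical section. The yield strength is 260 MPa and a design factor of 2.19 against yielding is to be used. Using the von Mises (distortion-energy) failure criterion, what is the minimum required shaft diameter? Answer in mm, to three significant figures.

σ_allow = σ_y/n = 260/2.19 = 118.7 MPa.
For a solid shaft σ_b = 32M/(πd³) and τ = 16T/(πd³), so the von Mises stress is σ' = (16/πd³)·√(4M²+3T²).
√(4M²+3T²) = √(4×(392000)² + 3×(761000)²) = 1.534×10^6 N·mm.
d³ = 16×1.534×10^6/(π×118.7) = 65790 mm³.
d = 40.37 mm.

d = 40.4 mm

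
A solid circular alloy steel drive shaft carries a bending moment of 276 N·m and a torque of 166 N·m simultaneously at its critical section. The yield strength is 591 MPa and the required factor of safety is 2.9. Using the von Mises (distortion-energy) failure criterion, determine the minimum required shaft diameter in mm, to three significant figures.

d = 25.0 mm

σ_allow = σ_y/n = 591/2.9 = 203.8 MPa.
For a solid shaft σ_b = 32M/(πd³) and τ = 16T/(πd³), so the von Mises stress is σ' = (16/πd³)·√(4M²+3T²).
√(4M²+3T²) = √(4×(276000)² + 3×(166000)²) = 622400 N·mm.
d³ = 16×622400/(π×203.8) = 15550 mm³.
d = 24.96 mm.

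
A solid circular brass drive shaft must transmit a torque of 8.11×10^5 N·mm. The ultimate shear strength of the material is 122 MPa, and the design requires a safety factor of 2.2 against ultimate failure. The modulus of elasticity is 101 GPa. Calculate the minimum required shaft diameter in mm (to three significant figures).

d = 42.1 mm

Allowable shear stress τ_allow = 122/2.2 = 55.45 MPa.
For a solid shaft τ = 16T/(πd³), so d³ = 16T/(π τ_allow) = 16×811000/(π×55.45) = 74480 mm³.
d = (74480)^(1/3) = 42.07 mm.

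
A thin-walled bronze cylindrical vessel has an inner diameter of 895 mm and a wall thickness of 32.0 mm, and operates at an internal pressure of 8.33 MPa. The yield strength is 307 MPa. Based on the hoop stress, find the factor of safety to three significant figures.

n = 2.64

σ_h = pD/(2t) = 8.33×895/(2×32.0) = 116.5 MPa.
n = 307/116.5 = 2.635.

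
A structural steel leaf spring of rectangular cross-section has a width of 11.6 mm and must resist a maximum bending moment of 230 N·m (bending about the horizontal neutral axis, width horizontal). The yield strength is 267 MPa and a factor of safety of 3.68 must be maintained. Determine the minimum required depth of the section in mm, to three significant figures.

σ_allow = 267/3.68 = 72.55 MPa.
For a rectangular section σ = 6M/(bh²), so h² = 6M/(b σ_allow) = 6×230000/(11.6×72.55) = 1640 mm².
h = 40.49 mm.

h = 40.5 mm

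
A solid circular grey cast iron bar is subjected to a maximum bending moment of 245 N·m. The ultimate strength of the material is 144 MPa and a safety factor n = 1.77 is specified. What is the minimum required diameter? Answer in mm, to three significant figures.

σ_allow = 144/1.77 = 81.36 MPa.
For a solid circular section σ = 32M/(πd³), so d³ = 32M/(π σ_allow) = 32×245000/(π×81.36) = 30670 mm³.
d = 31.30 mm.

d = 31.3 mm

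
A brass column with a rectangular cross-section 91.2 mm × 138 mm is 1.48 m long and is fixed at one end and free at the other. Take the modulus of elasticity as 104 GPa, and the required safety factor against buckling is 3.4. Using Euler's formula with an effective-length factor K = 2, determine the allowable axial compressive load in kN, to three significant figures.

Buckling occurs about the weak axis: I_min = h·b³/12 = 138×91.2³/12 = 8.723×10^6 mm⁴ (b = 91.2 mm is the smaller dimension).
Effective length L_e = KL = 2×1.48 m = 2960 mm.
Euler critical load P_cr = π²EI/L_e² = π²×104000×8.723×10^6/2960² = 1.022×10^6 N.
P_allow = P_cr/n = 1.022×10^6/3.4 = 300600 N.

P_allow = 301 kN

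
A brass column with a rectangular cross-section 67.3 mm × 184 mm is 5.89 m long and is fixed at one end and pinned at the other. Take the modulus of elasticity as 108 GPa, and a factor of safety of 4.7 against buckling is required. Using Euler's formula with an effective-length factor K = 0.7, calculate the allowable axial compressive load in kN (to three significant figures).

Buckling occurs about the weak axis: I_min = h·b³/12 = 184×67.3³/12 = 4.674×10^6 mm⁴ (b = 67.3 mm is the smaller dimension).
Effective length L_e = KL = 0.7×5.89 m = 4123 mm.
Euler critical load P_cr = π²EI/L_e² = π²×108000×4.674×10^6/4123² = 293100 N.
P_allow = P_cr/n = 293100/4.7 = 62360 N.

P_allow = 62.4 kN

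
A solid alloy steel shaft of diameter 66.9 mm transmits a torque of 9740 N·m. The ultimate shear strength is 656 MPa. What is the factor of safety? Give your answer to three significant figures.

τ = 16T/(πd³) = 16×9740000/(π×66.9³) = 165.7 MPa.
n = τ_limit/τ = 656/165.7 = 3.960.

n = 3.96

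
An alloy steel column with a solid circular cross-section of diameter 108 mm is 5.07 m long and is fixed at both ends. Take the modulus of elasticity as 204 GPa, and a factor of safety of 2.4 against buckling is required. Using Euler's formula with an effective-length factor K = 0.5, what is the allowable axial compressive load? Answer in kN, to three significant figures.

I = πd⁴/64 = π×108⁴/64 = 6.678×10^6 mm⁴.
Effective length L_e = KL = 0.5×5.07 m = 2535 mm.
Euler critical load P_cr = π²EI/L_e² = π²×204000×6.678×10^6/2535² = 2.092×10^6 N.
P_allow = P_cr/n = 2.092×10^6/2.4 = 871800 N.

P_allow = 872 kN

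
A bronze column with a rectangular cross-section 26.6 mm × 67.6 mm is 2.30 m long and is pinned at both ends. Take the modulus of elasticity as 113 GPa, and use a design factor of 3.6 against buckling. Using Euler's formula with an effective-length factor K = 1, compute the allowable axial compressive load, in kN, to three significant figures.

Buckling occurs about the weak axis: I_min = h·b³/12 = 67.6×26.6³/12 = 106000 mm⁴ (b = 26.6 mm is the smaller dimension).
Effective length L_e = KL = 1×2.30 m = 2300 mm.
Euler critical load P_cr = π²EI/L_e² = π²×113000×106000/2300² = 22350 N.
P_allow = P_cr/n = 22350/3.6 = 6209 N.

P_allow = 6.21 kN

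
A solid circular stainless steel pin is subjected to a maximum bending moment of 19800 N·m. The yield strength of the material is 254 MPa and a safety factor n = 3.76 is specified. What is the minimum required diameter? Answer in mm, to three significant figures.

σ_allow = 254/3.76 = 67.55 MPa.
For a solid circular section σ = 32M/(πd³), so d³ = 32M/(π σ_allow) = 32×1.9800×10^7/(π×67.55) = 2.986×10^6 mm³.
d = 144.0 mm.

d = 144 mm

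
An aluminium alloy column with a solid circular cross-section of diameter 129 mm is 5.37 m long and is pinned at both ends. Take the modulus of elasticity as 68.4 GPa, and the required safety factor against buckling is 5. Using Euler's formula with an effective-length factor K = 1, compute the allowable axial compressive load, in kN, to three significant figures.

I = πd⁴/64 = π×129⁴/64 = 1.359×10^7 mm⁴.
Effective length L_e = KL = 1×5.37 m = 5370 mm.
Euler critical load P_cr = π²EI/L_e² = π²×68400×1.359×10^7/5370² = 318200 N.
P_allow = P_cr/n = 318200/5 = 63650 N.

P_allow = 63.6 kN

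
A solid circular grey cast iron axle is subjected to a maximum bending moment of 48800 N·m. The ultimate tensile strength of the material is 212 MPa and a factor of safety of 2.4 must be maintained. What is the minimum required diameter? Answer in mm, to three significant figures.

d = 178 mm

σ_allow = 212/2.4 = 88.33 MPa.
For a solid circular section σ = 32M/(πd³), so d³ = 32M/(π σ_allow) = 32×4.8800×10^7/(π×88.33) = 5.627×10^6 mm³.
d = 177.9 mm.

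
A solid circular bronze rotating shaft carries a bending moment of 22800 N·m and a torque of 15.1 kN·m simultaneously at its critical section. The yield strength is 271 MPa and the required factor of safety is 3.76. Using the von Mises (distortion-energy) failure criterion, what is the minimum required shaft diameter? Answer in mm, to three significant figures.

d = 155 mm

σ_allow = σ_y/n = 271/3.76 = 72.07 MPa.
For a solid shaft σ_b = 32M/(πd³) and τ = 16T/(πd³), so the von Mises stress is σ' = (16/πd³)·√(4M²+3T²).
√(4M²+3T²) = √(4×(2.280×10^7)² + 3×(1.510×10^7)²) = 5.257×10^7 N·mm.
d³ = 16×5.257×10^7/(π×72.07) = 3.715×10^6 mm³.
d = 154.9 mm.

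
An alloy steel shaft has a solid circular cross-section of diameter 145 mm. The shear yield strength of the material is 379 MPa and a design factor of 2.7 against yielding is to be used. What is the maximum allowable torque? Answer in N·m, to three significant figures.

T_allow = 84000 N·m

τ_allow = 379/2.7 = 140.4 MPa.
For a solid shaft T_allow = τ_allow·πd³/16; πd³/16 = π×145³/16 = 598600 mm³.
T_allow = 140.4×598600 = 8.403×10^7 N·mm = 84030 N·m.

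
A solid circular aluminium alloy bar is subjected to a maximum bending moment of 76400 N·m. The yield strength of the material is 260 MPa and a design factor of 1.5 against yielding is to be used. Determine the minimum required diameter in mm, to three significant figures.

σ_allow = 260/1.5 = 173.3 MPa.
For a solid circular section σ = 32M/(πd³), so d³ = 32M/(π σ_allow) = 32×7.6400×10^7/(π×173.3) = 4.490×10^6 mm³.
d = 165.0 mm.

d = 165 mm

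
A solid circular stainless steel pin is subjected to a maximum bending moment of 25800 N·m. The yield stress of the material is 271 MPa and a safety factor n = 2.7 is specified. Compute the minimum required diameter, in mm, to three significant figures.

d = 138 mm

σ_allow = 271/2.7 = 100.4 MPa.
For a solid circular section σ = 32M/(πd³), so d³ = 32M/(π σ_allow) = 32×2.5800×10^7/(π×100.4) = 2.618×10^6 mm³.
d = 137.8 mm.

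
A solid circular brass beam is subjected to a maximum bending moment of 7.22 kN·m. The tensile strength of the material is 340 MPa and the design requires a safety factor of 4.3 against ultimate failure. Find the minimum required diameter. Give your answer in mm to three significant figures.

d = 97.6 mm

σ_allow = 340/4.3 = 79.07 MPa.
For a solid circular section σ = 32M/(πd³), so d³ = 32M/(π σ_allow) = 32×7220000/(π×79.07) = 930100 mm³.
d = 97.61 mm.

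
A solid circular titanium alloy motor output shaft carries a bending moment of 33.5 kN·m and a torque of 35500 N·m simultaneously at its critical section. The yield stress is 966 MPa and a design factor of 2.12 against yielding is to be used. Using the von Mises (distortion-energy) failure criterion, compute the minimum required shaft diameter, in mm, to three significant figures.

σ_allow = σ_y/n = 966/2.12 = 455.7 MPa.
For a solid shaft σ_b = 32M/(πd³) and τ = 16T/(πd³), so the von Mises stress is σ' = (16/πd³)·√(4M²+3T²).
√(4M²+3T²) = √(4×(3.350×10^7)² + 3×(3.550×10^7)²) = 9.094×10^7 N·mm.
d³ = 16×9.094×10^7/(π×455.7) = 1.016×10^6 mm³.
d = 100.5 mm.

d = 101 mm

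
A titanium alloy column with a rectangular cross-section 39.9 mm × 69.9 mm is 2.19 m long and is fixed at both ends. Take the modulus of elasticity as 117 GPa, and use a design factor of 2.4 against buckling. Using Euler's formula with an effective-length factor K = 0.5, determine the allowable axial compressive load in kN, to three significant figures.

P_allow = 148 kN

Buckling occurs about the weak axis: I_min = h·b³/12 = 69.9×39.9³/12 = 370000 mm⁴ (b = 39.9 mm is the smaller dimension).
Effective length L_e = KL = 0.5×2.19 m = 1095 mm.
Euler critical load P_cr = π²EI/L_e² = π²×117000×370000/1095² = 356300 N.
P_allow = P_cr/n = 356300/2.4 = 148500 N.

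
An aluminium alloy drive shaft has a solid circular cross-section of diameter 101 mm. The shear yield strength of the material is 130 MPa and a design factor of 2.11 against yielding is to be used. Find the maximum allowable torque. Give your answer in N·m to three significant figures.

T_allow = 12500 N·m

τ_allow = 130/2.11 = 61.61 MPa.
For a solid shaft T_allow = τ_allow·πd³/16; πd³/16 = π×101³/16 = 202300 mm³.
T_allow = 61.61×202300 = 1.246×10^7 N·mm = 12460 N·m.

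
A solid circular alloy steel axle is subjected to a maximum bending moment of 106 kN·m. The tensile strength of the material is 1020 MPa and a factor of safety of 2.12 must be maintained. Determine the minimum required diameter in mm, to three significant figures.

σ_allow = 1020/2.12 = 481.1 MPa.
For a solid circular section σ = 32M/(πd³), so d³ = 32M/(π σ_allow) = 32×1.0600×10^8/(π×481.1) = 2.244×10^6 mm³.
d = 130.9 mm.

d = 131 mm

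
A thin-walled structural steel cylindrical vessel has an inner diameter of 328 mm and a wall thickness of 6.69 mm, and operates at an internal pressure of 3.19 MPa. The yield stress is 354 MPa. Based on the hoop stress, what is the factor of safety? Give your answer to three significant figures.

n = 4.53

σ_h = pD/(2t) = 3.19×328/(2×6.69) = 78.20 MPa.
n = 354/78.20 = 4.527.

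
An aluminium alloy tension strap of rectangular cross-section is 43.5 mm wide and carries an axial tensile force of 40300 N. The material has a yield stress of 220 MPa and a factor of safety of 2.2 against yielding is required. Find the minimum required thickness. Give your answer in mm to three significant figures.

σ_allow = 220/2.2 = 100.0 MPa.
Required area A = F/σ_allow = 40300/100.0 = 403.0 mm².
t = A/w = 403.0/43.5 = 9.264 mm.

t = 9.26 mm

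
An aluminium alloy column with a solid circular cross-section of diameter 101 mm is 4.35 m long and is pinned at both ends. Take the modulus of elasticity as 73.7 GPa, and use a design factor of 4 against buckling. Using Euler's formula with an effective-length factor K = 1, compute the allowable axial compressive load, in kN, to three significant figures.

I = πd⁴/64 = π×101⁴/64 = 5.108×10^6 mm⁴.
Effective length L_e = KL = 1×4.35 m = 4350 mm.
Euler critical load P_cr = π²EI/L_e² = π²×73700×5.108×10^6/4350² = 196400 N.
P_allow = P_cr/n = 196400/4 = 49090 N.

P_allow = 49.1 kN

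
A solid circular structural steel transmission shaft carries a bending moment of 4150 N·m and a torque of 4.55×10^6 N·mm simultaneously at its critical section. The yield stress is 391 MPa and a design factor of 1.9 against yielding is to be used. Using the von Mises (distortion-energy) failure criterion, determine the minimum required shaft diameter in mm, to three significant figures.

σ_allow = σ_y/n = 391/1.9 = 205.8 MPa.
For a solid shaft σ_b = 32M/(πd³) and τ = 16T/(πd³), so the von Mises stress is σ' = (16/πd³)·√(4M²+3T²).
√(4M²+3T²) = √(4×(4.150×10^6)² + 3×(4.550×10^6)²) = 1.145×10^7 N·mm.
d³ = 16×1.145×10^7/(π×205.8) = 283300 mm³.
d = 65.67 mm.

d = 65.7 mm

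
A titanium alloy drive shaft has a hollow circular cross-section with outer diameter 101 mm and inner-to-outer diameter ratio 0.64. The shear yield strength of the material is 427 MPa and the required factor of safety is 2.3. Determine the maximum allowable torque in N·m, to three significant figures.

τ_allow = 427/2.3 = 185.7 MPa.
For a hollow shaft T_allow = τ_allow·πd_o³(1−k⁴)/16 with 1−k⁴ = 0.8322, so πd_o³(1−k⁴)/16 = 168400 mm³.
T_allow = 185.7×168400 = 3.126×10^7 N·mm = 31260 N·m.

T_allow = 31300 N·m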